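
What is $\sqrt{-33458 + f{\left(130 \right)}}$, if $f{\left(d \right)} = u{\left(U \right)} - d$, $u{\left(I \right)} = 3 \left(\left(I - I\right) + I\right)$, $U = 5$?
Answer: $19 i \sqrt{93} \approx 183.23 i$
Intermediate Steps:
$u{\left(I \right)} = 3 I$ ($u{\left(I \right)} = 3 \left(0 + I\right) = 3 I$)
$f{\left(d \right)} = 15 - d$ ($f{\left(d \right)} = 3 \cdot 5 - d = 15 - d$)
$\sqrt{-33458 + f{\left(130 \right)}} = \sqrt{-33458 + \left(15 - 130\right)} = \sqrt{-33458 - 115} = \sqrt{-33573} = 19 i \sqrt{93}$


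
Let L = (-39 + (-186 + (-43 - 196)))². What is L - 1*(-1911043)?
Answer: 2126339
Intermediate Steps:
L = 215296 (L = (-39 + (-186 - 239))² = (-39 - 425)² = (-464)² = 215296)
L - 1*(-1911043) = 215296 - 1*(-1911043) = 215296 + 1911043 = 2126339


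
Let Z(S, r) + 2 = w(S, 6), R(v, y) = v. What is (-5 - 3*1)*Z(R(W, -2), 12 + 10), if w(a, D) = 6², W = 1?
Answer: -272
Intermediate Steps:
w(a, D) = 36
Z(S, r) = 34 (Z(S, r) = -2 + 36 = 34)
(-5 - 3*1)*Z(R(W, -2), 12 + 10) = (-5 - 3*1)*34 = (-5 - 3)*34 = -8*34 = -272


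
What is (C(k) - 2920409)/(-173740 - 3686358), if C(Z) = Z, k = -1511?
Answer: 1460960/1930049 ≈ 0.75696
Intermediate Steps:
(C(k) - 2920409)/(-173740 - 3686358) = (-1511 - 2920409)/(-173740 - 3686358) = -2921920/(-3860098) = -2921920*(-1/3860098) = 1460960/1930049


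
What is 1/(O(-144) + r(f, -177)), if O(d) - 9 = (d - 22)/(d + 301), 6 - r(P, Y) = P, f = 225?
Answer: -157/33136 ≈ -0.0047380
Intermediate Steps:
r(P, Y) = 6 - P
O(d) = 9 + (-22 + d)/(301 + d) (O(d) = 9 + (d - 22)/(d + 301) = 9 + (-22 + d)/(301 + d))
1/(O(-144) + r(f, -177)) = 1/((2687 + 10*(-144))/(301 - 144) + (6 - 1*225)) = 1/((2687 - 1440)/157 + (6 - 225)) = 1/((1/157)*1247 - 219) = 1/(1247/157 - 219) = 1/(-33136/157) = -157/33136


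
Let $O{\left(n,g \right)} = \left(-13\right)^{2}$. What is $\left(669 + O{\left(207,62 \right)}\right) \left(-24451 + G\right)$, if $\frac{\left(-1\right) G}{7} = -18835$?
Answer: $89996172$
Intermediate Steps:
$G = 131845$ ($G = \left(-7\right) \left(-18835\right) = 131845$)
$O{\left(n,g \right)} = 169$
$\left(669 + O{\left(207,62 \right)}\right) \left(-24451 + G\right) = \left(669 + 169\right) \left(-24451 + 131845\right) = 838 \cdot 107394 = 89996172$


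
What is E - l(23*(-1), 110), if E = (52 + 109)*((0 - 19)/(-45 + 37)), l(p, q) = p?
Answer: 3243/8 ≈ 405.38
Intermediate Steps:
E = 3059/8 (E = 161*(-19/(-8)) = 161*(-19*(-⅛)) = 161*(19/8) = 3059/8 ≈ 382.38)
E - l(23*(-1), 110) = 3059/8 - 23*(-1) = 3059/8 - 1*(-23) = 3059/8 + 23 = 3243/8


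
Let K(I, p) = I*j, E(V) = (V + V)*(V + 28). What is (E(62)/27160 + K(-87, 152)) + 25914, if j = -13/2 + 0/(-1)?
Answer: 35959719/1358 ≈ 26480.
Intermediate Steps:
E(V) = 2*V*(28 + V) (E(V) = (2*V)*(28 + V) = 2*V*(28 + V))
j = -13/2 (j = -13*½ + 0*(-1) = -13/2 + 0 = -13/2 ≈ -6.5000)
K(I, p) = -13*I/2 (K(I, p) = I*(-13/2) = -13*I/2)
(E(62)/27160 + K(-87, 152)) + 25914 = ((2*62*(28 + 62))/27160 - 13/2*(-87)) + 25914 = ((2*62*90)*(1/27160) + 1131/2) + 25914 = (11160*(1/27160) + 1131/2) + 25914 = (279/679 + 1131/2) + 25914 = 768507/1358 + 25914 = 35959719/1358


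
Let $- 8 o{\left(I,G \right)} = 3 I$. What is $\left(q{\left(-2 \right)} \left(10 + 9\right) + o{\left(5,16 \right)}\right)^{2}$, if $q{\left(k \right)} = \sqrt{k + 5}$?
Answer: $\frac{69537}{64} - \frac{285 \sqrt{3}}{4} \approx 963.11$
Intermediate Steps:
$o{\left(I,G \right)} = - \frac{3 I}{8}$
$q{\left(k \right)} = \sqrt{5 + k}$
$\left(q{\left(-2 \right)} \left(10 + 9\right) + o{\left(5,16 \right)}\right)^{2} = \left(\sqrt{5 - 2} \left(10 + 9\right) - \frac{15}{8}\right)^{2} = \left(\sqrt{3} \cdot 19 - \frac{15}{8}\right)^{2} = \left(19 \sqrt{3} - \frac{15}{8}\right)^{2} = \left(- \frac{15}{8} + 19 \sqrt{3}\right)^{2}$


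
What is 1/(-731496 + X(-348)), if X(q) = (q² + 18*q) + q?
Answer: -1/617004 ≈ -1.6207e-6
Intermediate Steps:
X(q) = q² + 19*q
1/(-731496 + X(-348)) = 1/(-731496 - 348*(19 - 348)) = 1/(-731496 - 348*(-329)) = 1/(-731496 + 114492) = 1/(-617004) = -1/617004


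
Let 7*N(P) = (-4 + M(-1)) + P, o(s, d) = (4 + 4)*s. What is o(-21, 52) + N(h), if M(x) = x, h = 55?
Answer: -1126/7 ≈ -160.86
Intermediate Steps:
o(s, d) = 8*s
N(P) = -5/7 + P/7 (N(P) = ((-4 - 1) + P)/7 = (-5 + P)/7 = -5/7 + P/7)
o(-21, 52) + N(h) = 8*(-21) + (-5/7 + (⅐)*55) = -168 + (-5/7 + 55/7) = -168 + 50/7 = -1126/7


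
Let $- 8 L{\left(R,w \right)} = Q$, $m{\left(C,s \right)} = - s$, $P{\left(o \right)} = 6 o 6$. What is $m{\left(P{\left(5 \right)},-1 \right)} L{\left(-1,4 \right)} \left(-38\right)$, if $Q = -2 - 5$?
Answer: $- \frac{133}{4} \approx -33.25$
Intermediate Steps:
$P{\left(o \right)} = 36 o$
$Q = -7$ ($Q = -2 - 5 = -7$)
$L{\left(R,w \right)} = \frac{7}{8}$ ($L{\left(R,w \right)} = \left(- \frac{1}{8}\right) \left(-7\right) = \frac{7}{8}$)
$m{\left(P{\left(5 \right)},-1 \right)} L{\left(-1,4 \right)} \left(-38\right) = \left(-1\right) \left(-1\right) \frac{7}{8} \left(-38\right) = 1 \cdot \frac{7}{8} \left(-38\right) = \frac{7}{8} \left(-38\right) = - \frac{133}{4}$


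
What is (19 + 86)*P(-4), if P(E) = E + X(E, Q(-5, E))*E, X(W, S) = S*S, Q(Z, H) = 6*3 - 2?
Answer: -107940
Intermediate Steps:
Q(Z, H) = 16 (Q(Z, H) = 18 - 2 = 16)
X(W, S) = S**2
P(E) = 257*E (P(E) = E + 16**2*E = E + 256*E = 257*E)
(19 + 86)*P(-4) = (19 + 86)*(257*(-4)) = 105*(-1028) = -107940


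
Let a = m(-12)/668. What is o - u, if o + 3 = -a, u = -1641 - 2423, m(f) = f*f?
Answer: 678151/167 ≈ 4060.8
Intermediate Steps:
m(f) = f²
u = -4064
a = 36/167 (a = (-12)²/668 = 144*(1/668) = 36/167 ≈ 0.21557)
o = -537/167 (o = -3 - 1*36/167 = -3 - 36/167 = -537/167 ≈ -3.2156)
o - u = -537/167 - 1*(-4064) = -537/167 + 4064 = 678151/167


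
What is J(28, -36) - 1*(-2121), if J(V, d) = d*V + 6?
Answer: 1119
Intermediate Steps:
J(V, d) = 6 + V*d (J(V, d) = V*d + 6 = 6 + V*d)
J(28, -36) - 1*(-2121) = (6 + 28*(-36)) - 1*(-2121) = (6 - 1008) + 2121 = -1002 + 2121 = 1119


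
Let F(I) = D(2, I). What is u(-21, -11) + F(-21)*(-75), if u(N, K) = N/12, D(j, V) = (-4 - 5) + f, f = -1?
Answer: 2993/4 ≈ 748.25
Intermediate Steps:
D(j, V) = -10 (D(j, V) = (-4 - 5) - 1 = -9 - 1 = -10)
F(I) = -10
u(N, K) = N/12 (u(N, K) = N*(1/12) = N/12)
u(-21, -11) + F(-21)*(-75) = (1/12)*(-21) - 10*(-75) = -7/4 + 750 = 2993/4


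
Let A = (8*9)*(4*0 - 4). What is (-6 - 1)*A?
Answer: 2016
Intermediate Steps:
A = -288 (A = 72*(0 - 4) = 72*(-4) = -288)
(-6 - 1)*A = (-6 - 1)*(-288) = -7*(-288) = 2016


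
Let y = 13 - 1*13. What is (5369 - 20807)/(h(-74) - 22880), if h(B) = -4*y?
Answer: 7719/11440 ≈ 0.67474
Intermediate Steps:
y = 0 (y = 13 - 13 = 0)
h(B) = 0 (h(B) = -4*0 = 0)
(5369 - 20807)/(h(-74) - 22880) = (5369 - 20807)/(0 - 22880) = -15438/(-22880) = -15438*(-1/22880) = 7719/11440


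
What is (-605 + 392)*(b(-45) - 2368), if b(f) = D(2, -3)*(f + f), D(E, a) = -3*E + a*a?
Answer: 561894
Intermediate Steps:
D(E, a) = a² - 3*E (D(E, a) = -3*E + a² = a² - 3*E)
b(f) = 6*f (b(f) = ((-3)² - 3*2)*(f + f) = (9 - 6)*(2*f) = 3*(2*f) = 6*f)
(-605 + 392)*(b(-45) - 2368) = (-605 + 392)*(6*(-45) - 2368) = -213*(-270 - 2368) = -213*(-2638) = 561894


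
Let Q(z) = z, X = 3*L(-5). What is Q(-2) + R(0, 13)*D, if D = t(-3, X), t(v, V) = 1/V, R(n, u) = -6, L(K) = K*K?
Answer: -52/25 ≈ -2.0800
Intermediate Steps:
L(K) = K**2
X = 75 (X = 3*(-5)**2 = 3*25 = 75)
D = 1/75 ≈ 0.013333
Q(-2) + R(0, 13)*D = -2 - 6*1/75 = -2 - 2/25 = -52/25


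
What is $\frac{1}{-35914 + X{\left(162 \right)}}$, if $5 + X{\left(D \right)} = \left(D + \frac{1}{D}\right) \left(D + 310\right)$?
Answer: $\frac{81}{3284381} \approx 2.4662 \cdot 10^{-5}$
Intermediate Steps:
$X{\left(D \right)} = -5 + \left(310 + D\right) \left(D + \frac{1}{D}\right)$ ($X{\left(D \right)} = -5 + \left(D + \frac{1}{D}\right) \left(D + 310\right) = -5 + \left(D + \frac{1}{D}\right) \left(310 + D\right) = -5 + \left(310 + D\right) \left(D + \frac{1}{D}\right)$)
$\frac{1}{-35914 + X{\left(162 \right)}} = \frac{1}{-35914 + \left(-4 + 162^{2} + 310 \cdot 162 + \frac{310}{162}\right)} = \frac{1}{-35914 + \left(-4 + 26244 + 50220 + 310 \cdot \frac{1}{162}\right)} = \frac{1}{-35914 + \left(-4 + 26244 + 50220 + \frac{155}{81}\right)} = \frac{1}{-35914 + \frac{6193415}{81}} = \frac{1}{\frac{3284381}{81}} = \frac{81}{3284381}$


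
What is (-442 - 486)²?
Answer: 861184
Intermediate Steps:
(-442 - 486)² = (-928)² = 861184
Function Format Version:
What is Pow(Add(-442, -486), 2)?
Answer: 861184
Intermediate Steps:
Pow(Add(-442, -486), 2) = Pow(-928, 2) = 861184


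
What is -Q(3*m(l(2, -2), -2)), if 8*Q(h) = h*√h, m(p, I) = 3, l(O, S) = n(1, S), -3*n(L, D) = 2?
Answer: -27/8 ≈ -3.3750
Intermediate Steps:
n(L, D) = -⅔ (n(L, D) = -⅓*2 = -⅔)
l(O, S) = -⅔
Q(h) = h^(3/2)/8 (Q(h) = (h*√h)/8 = h^(3/2)/8)
-Q(3*m(l(2, -2), -2)) = -(3*3)^(3/2)/8 = -9^(3/2)/8 = -27/8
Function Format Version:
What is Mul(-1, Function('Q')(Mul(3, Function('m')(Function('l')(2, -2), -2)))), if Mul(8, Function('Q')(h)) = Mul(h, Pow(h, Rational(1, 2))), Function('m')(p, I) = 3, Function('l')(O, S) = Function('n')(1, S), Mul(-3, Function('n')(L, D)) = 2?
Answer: Rational(-27, 8) ≈ -3.3750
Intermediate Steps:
Function('n')(L, D) = Rational(-2, 3) (Function('n')(L, D) = Mul(Rational(-1, 3), 2) = Rational(-2, 3))
Function('l')(O, S) = Rational(-2, 3)
Function('Q')(h) = Mul(Rational(1, 8), Pow(h, Rational(3, 2))) (Function('Q')(h) = Mul(Rational(1, 8), Mul(h, Pow(h, Rational(1, 2)))) = Mul(Rational(1, 8), Pow(h, Rational(3, 2))))
Mul(-1, Function('Q')(Mul(3, Function('m')(Function('l')(2, -2), -2)))) = Mul(-1, Mul(Rational(1, 8), Pow(Mul(3, 3), Rational(3, 2)))) = Mul(-1, Mul(Rational(1, 8), Pow(9, Rational(3, 2)))) = Mul(-1, Mul(Rational(1, 8), 27)) = Mul(-1, Rational(27, 8)) = Rational(-27, 8)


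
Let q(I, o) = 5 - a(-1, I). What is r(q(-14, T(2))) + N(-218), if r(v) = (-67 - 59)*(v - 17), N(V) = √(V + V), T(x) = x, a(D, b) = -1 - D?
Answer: 1512 + 2*I*√109 ≈ 1512.0 + 20.881*I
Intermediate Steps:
q(I, o) = 5 (q(I, o) = 5 - (-1 - 1*(-1)) = 5 - (-1 + 1) = 5 - 1*0 = 5 + 0 = 5)
N(V) = √2*√V (N(V) = √(2*V) = √2*√V)
r(v) = 2142 - 126*v (r(v) = -126*(-17 + v) = 2142 - 126*v)
r(q(-14, T(2))) + N(-218) = (2142 - 126*5) + √2*√(-218) = (2142 - 630) + √2*(I*√218) = 1512 + 2*I*√109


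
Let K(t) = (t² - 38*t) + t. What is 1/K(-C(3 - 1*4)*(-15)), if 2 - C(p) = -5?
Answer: 1/7140 ≈ 0.00014006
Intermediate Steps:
C(p) = 7 (C(p) = 2 - 1*(-5) = 2 + 5 = 7)
K(t) = t² - 37*t
1/K(-C(3 - 1*4)*(-15)) = 1/((-7*(-15))*(-37 - 7*(-15))) = 1/((-1*(-105))*(-37 - 1*(-105))) = 1/(105*(-37 + 105)) = 1/(105*68) = 1/7140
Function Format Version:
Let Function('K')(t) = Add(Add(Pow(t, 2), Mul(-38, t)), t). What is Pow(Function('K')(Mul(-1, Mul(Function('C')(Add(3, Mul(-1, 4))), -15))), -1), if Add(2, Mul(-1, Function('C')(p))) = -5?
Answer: Rational(1, 7140) ≈ 0.00014006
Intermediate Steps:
Function('C')(p) = 7 (Function('C')(p) = Add(2, Mul(-1, -5)) = Add(2, 5) = 7)
Function('K')(t) = Add(Pow(t, 2), Mul(-37, t))
Pow(Function('K')(Mul(-1, Mul(Function('C')(Add(3, Mul(-1, 4))), -15))), -1) = Pow(Mul(Mul(-1, Mul(7, -15)), Add(-37, Mul(-1, Mul(7, -15)))), -1) = Pow(Mul(Mul(-1, -105), Add(-37, Mul(-1, -105))), -1) = Pow(Mul(105, Add(-37, 105)), -1) = Pow(Mul(105, 68), -1) = Pow(7140, -1) = Rational(1, 7140)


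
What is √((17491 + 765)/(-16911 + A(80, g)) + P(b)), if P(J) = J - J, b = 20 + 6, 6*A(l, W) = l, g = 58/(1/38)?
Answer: 4*I*√6531/311 ≈ 1.0394*I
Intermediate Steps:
g = 2204 (g = 58/(1/38) = 58*38 = 2204)
A(l, W) = l/6
b = 26
P(J) = 0
√((17491 + 765)/(-16911 + A(80, g)) + P(b)) = √((17491 + 765)/(-16911 + (⅙)*80) + 0) = √(18256/(-16911 + 40/3) + 0) = √(18256/(-50693/3) + 0) = √(18256*(-3/50693) + 0) = √(-336/311 + 0) = √(-336/311) = 4*I*√6531/311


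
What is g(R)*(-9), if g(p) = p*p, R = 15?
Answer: -2025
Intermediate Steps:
g(p) = p**2
g(R)*(-9) = 15**2*(-9) = 225*(-9) = -2025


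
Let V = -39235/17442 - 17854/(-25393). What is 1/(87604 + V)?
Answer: 23310774/2042080998923 ≈ 1.1415e-5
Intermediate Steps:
V = -36046573/23310774 (V = -39235*1/17442 - 17854*(-1/25393) = -2065/918 + 17854/25393 = -36046573/23310774 ≈ -1.5463)
1/(87604 + V) = 1/(87604 - 36046573/23310774) = 1/(2042080998923/23310774) = 23310774/2042080998923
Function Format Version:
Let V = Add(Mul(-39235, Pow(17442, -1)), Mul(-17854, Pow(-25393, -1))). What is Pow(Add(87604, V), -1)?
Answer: Rational(23310774, 2042080998923) ≈ 1.1415e-5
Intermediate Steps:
V = Rational(-36046573, 23310774) (V = Add(Mul(-39235, Rational(1, 17442)), Mul(-17854, Rational(-1, 25393))) = Add(Rational(-2065, 918), Rational(17854, 25393)) = Rational(-36046573, 23310774) ≈ -1.5463)
Pow(Add(87604, V), -1) = Pow(Add(87604, Rational(-36046573, 23310774)), -1) = Pow(Rational(2042080998923, 23310774), -1) = Rational(23310774, 2042080998923)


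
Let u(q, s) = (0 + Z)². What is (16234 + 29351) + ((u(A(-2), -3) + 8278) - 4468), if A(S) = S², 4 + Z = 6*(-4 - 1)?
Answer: 50551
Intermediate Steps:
Z = -34 (Z = -4 + 6*(-4 - 1) = -4 + 6*(-5) = -4 - 30 = -34)
u(q, s) = 1156 (u(q, s) = (0 - 34)² = (-34)² = 1156)
(16234 + 29351) + ((u(A(-2), -3) + 8278) - 4468) = (16234 + 29351) + ((1156 + 8278) - 4468) = 45585 + (9434 - 4468) = 45585 + 4966 = 50551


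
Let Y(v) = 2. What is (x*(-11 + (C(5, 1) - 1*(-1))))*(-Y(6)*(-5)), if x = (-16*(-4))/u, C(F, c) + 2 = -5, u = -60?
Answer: 544/3 ≈ 181.33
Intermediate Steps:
C(F, c) = -7 (C(F, c) = -2 - 5 = -7)
x = -16/15 (x = -16*(-4)/(-60) = 64*(-1/60) = -16/15 ≈ -1.0667)
(x*(-11 + (C(5, 1) - 1*(-1))))*(-Y(6)*(-5)) = (-16*(-11 + (-7 - 1*(-1)))/15)*(-1*2*(-5)) = (-16*(-11 + (-7 + 1))/15)*(-2*(-5)) = -16*(-11 - 6)/15*10 = -16/15*(-17)*10 = (272/15)*10 = 544/3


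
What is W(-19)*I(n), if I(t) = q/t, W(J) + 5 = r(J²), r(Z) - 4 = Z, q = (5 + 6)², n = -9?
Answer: -4840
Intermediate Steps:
q = 121 (q = 11² = 121)
r(Z) = 4 + Z
W(J) = -1 + J² (W(J) = -5 + (4 + J²) = -1 + J²)
I(t) = 121/t
W(-19)*I(n) = (-1 + (-19)²)*(121/(-9)) = (-1 + 361)*(121*(-⅑)) = 360*(-121/9) = -4840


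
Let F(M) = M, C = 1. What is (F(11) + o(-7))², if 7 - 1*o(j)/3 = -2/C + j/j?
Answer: 1225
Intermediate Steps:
o(j) = 24 (o(j) = 21 - 3*(-2/1 + j/j) = 21 - 3*(-2*1 + 1) = 21 - 3*(-2 + 1) = 21 - 3*(-1) = 21 + 3 = 24)
(F(11) + o(-7))² = (11 + 24)² = 35² = 1225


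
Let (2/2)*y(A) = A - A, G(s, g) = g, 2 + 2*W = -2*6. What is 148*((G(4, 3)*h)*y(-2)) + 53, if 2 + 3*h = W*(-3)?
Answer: 53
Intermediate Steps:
W = -7 (W = -1 + (-2*6)/2 = -1 + (½)*(-12) = -1 - 6 = -7)
y(A) = 0 (y(A) = A - A = 0)
h = 19/3 (h = -⅔ + (-7*(-3))/3 = -⅔ + (⅓)*21 = -⅔ + 7 = 19/3 ≈ 6.3333)
148*((G(4, 3)*h)*y(-2)) + 53 = 148*((3*(19/3))*0) + 53 = 148*(19*0) + 53 = 148*0 + 53 = 0 + 53 = 53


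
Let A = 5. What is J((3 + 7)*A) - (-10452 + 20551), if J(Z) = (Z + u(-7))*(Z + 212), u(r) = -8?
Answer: 905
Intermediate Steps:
J(Z) = (-8 + Z)*(212 + Z) (J(Z) = (Z - 8)*(Z + 212) = (-8 + Z)*(212 + Z))
J((3 + 7)*A) - (-10452 + 20551) = (-1696 + ((3 + 7)*5)² + 204*((3 + 7)*5)) - (-10452 + 20551) = (-1696 + (10*5)² + 204*(10*5)) - 1*10099 = (-1696 + 50² + 204*50) - 10099 = (-1696 + 2500 + 10200) - 10099 = 11004 - 10099 = 905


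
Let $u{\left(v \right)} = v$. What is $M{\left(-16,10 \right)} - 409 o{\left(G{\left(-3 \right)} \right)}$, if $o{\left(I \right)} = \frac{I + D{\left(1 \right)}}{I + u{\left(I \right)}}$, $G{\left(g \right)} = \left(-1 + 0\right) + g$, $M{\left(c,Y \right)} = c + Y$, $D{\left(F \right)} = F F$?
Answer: $- \frac{1275}{8} \approx -159.38$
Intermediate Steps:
$D{\left(F \right)} = F^{2}$
$M{\left(c,Y \right)} = Y + c$
$G{\left(g \right)} = -1 + g$
$o{\left(I \right)} = \frac{1 + I}{2 I}$ ($o{\left(I \right)} = \frac{I + 1^{2}}{I + I} = \frac{I + 1}{2 I} = \left(1 + I\right) \frac{1}{2 I} = \frac{1 + I}{2 I}$)
$M{\left(-16,10 \right)} - 409 o{\left(G{\left(-3 \right)} \right)} = \left(10 - 16\right) - 409 \frac{1 - 4}{2 \left(-1 - 3\right)} = -6 - 409 \frac{1 - 4}{2 \left(-4\right)} = -6 - 409 \cdot \frac{1}{2} \left(- \frac{1}{4}\right) \left(-3\right) = -6 - \frac{1227}{8} = - \frac{1275}{8}$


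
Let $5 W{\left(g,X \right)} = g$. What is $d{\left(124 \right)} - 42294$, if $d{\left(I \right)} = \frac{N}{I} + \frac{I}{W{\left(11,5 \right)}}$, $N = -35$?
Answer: $- \frac{57612521}{1364} \approx -42238.0$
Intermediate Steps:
$W{\left(g,X \right)} = \frac{g}{5}$
$d{\left(I \right)} = - \frac{35}{I} + \frac{5 I}{11}$ ($d{\left(I \right)} = - \frac{35}{I} + \frac{I}{\frac{1}{5} \cdot 11} = - \frac{35}{I} + \frac{I}{\frac{11}{5}} = - \frac{35}{I} + I \frac{5}{11} = - \frac{35}{I} + \frac{5 I}{11}$)
$d{\left(124 \right)} - 42294 = \left(- \frac{35}{124} + \frac{5}{11} \cdot 124\right) - 42294 = \left(\left(-35\right) \frac{1}{124} + \frac{620}{11}\right) - 42294 = \left(- \frac{35}{124} + \frac{620}{11}\right) - 42294 = \frac{76495}{1364} - 42294 = - \frac{57612521}{1364}$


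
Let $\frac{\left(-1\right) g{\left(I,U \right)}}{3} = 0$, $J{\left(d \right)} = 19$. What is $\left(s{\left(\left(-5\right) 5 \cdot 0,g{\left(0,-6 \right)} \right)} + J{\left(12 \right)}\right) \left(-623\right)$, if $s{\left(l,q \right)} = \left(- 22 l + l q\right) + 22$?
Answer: $-25543$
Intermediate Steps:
$g{\left(I,U \right)} = 0$ ($g{\left(I,U \right)} = \left(-3\right) 0 = 0$)
$s{\left(l,q \right)} = 22 - 22 l + l q$
$\left(s{\left(\left(-5\right) 5 \cdot 0,g{\left(0,-6 \right)} \right)} + J{\left(12 \right)}\right) \left(-623\right) = \left(\left(22 - 22 \left(-5\right) 5 \cdot 0 + \left(-5\right) 5 \cdot 0 \cdot 0\right) + 19\right) \left(-623\right) = \left(\left(22 - 22 \left(\left(-25\right) 0\right) + \left(-25\right) 0 \cdot 0\right) + 19\right) \left(-623\right) = \left(\left(22 - 0 + 0 \cdot 0\right) + 19\right) \left(-623\right) = \left(\left(22 + 0 + 0\right) + 19\right) \left(-623\right) = \left(22 + 19\right) \left(-623\right) = 41 \left(-623\right) = -25543$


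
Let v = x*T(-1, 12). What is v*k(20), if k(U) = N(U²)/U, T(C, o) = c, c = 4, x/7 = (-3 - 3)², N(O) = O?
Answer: 20160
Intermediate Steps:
x = 252 (x = 7*(-3 - 3)² = 7*(-6)² = 7*36 = 252)
T(C, o) = 4
v = 1008 (v = 252*4 = 1008)
k(U) = U (k(U) = U²/U = U)
v*k(20) = 1008*20 = 20160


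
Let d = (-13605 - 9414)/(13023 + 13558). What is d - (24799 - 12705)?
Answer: -321493633/26581 ≈ -12095.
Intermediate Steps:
d = -23019/26581 ≈ -0.86599
d - (24799 - 12705) = -23019/26581 - (24799 - 12705) = -23019/26581 - 1*12094 = -23019/26581 - 12094 = -321493633/26581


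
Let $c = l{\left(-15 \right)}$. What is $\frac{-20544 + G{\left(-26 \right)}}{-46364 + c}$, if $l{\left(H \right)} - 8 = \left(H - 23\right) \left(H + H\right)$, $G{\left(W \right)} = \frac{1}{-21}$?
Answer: $\frac{431425}{949536} \approx 0.45435$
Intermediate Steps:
$G{\left(W \right)} = - \frac{1}{21}$
$l{\left(H \right)} = 8 + 2 H \left(-23 + H\right)$ ($l{\left(H \right)} = 8 + \left(H - 23\right) \left(H + H\right) = 8 + \left(-23 + H\right) 2 H = 8 + 2 H \left(-23 + H\right)$)
$c = 1148$ ($c = 8 - -690 + 2 \left(-15\right)^{2} = 8 + 690 + 2 \cdot 225 = 8 + 690 + 450 = 1148$)
$\frac{-20544 + G{\left(-26 \right)}}{-46364 + c} = \frac{-20544 - \frac{1}{21}}{-46364 + 1148} = - \frac{431425}{21 \left(-45216\right)} = \left(- \frac{431425}{21}\right) \left(- \frac{1}{45216}\right) = \frac{431425}{949536}$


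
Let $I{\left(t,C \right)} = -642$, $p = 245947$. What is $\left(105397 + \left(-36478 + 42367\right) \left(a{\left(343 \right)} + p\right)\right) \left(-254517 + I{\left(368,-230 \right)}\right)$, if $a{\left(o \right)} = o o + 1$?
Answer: $-546379144322670$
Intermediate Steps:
$a{\left(o \right)} = 1 + o^{2}$ ($a{\left(o \right)} = o^{2} + 1 = 1 + o^{2}$)
$\left(105397 + \left(-36478 + 42367\right) \left(a{\left(343 \right)} + p\right)\right) \left(-254517 + I{\left(368,-230 \right)}\right) = \left(105397 + \left(-36478 + 42367\right) \left(\left(1 + 343^{2}\right) + 245947\right)\right) \left(-254517 - 642\right) = \left(105397 + 5889 \left(\left(1 + 117649\right) + 245947\right)\right) \left(-255159\right) = \left(105397 + 5889 \left(117650 + 245947\right)\right) \left(-255159\right) = \left(105397 + 5889 \cdot 363597\right) \left(-255159\right) = \left(105397 + 2141222733\right) \left(-255159\right) = 2141328130 \left(-255159\right) = -546379144322670$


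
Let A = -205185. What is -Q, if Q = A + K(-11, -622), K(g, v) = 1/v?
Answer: 127625071/622 ≈ 2.0519e+5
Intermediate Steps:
Q = -127625071/622 (Q = -205185 + 1/(-622) = -205185 - 1/622 = -127625071/622 ≈ -2.0519e+5)
-Q = -1*(-127625071/622) = 127625071/622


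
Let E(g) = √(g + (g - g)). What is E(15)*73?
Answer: 73*√15 ≈ 282.73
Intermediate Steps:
E(g) = √g (E(g) = √(g + 0) = √g)
E(15)*73 = √15*73 = 73*√15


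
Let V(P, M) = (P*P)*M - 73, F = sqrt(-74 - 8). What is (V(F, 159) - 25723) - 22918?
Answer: -61752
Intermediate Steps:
F = I*sqrt(82) (F = sqrt(-82) = I*sqrt(82) ≈ 9.0554*I)
V(P, M) = -73 + M*P**2 (V(P, M) = P**2*M - 73 = M*P**2 - 73 = -73 + M*P**2)
(V(F, 159) - 25723) - 22918 = ((-73 + 159*(I*sqrt(82))**2) - 25723) - 22918 = ((-73 + 159*(-82)) - 25723) - 22918 = ((-73 - 13038) - 25723) - 22918 = (-13111 - 25723) - 22918 = -38834 - 22918 = -61752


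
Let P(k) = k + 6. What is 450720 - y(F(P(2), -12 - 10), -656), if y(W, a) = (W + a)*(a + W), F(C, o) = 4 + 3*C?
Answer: 56336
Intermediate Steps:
P(k) = 6 + k
y(W, a) = (W + a)² (y(W, a) = (W + a)*(W + a) = (W + a)²)
450720 - y(F(P(2), -12 - 10), -656) = 450720 - ((4 + 3*(6 + 2)) - 656)² = 450720 - ((4 + 3*8) - 656)² = 450720 - ((4 + 24) - 656)² = 450720 - (28 - 656)² = 450720 - 1*(-628)² = 450720 - 1*394384 = 450720 - 394384 = 56336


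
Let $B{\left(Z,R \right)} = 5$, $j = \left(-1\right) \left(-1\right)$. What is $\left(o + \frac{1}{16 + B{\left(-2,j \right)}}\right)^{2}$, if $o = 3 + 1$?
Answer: $\frac{7225}{441} \approx 16.383$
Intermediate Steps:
$j = 1$
$o = 4$
$\left(o + \frac{1}{16 + B{\left(-2,j \right)}}\right)^{2} = \left(4 + \frac{1}{16 + 5}\right)^{2} = \left(4 + \frac{1}{21}\right)^{2} = \left(\frac{85}{21}\right)^{2} = \frac{7225}{441}$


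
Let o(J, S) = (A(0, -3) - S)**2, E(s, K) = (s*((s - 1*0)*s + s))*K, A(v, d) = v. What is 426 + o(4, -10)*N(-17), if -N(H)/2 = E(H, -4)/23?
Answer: -3689402/23 ≈ -1.6041e+5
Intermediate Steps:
E(s, K) = K*s*(s + s**2) (E(s, K) = (s*((s + 0)*s + s))*K = (s*(s*s + s))*K = (s*(s**2 + s))*K = (s*(s + s**2))*K = K*s*(s + s**2))
N(H) = 8*H**2*(1 + H)/23 (N(H) = -2*(-4*H**2*(1 + H))/23 = -(-8)*H**2*(1 + H)/23 = 8*H**2*(1 + H)/23)
o(J, S) = S**2 (o(J, S) = (0 - S)**2 = (-S)**2 = S**2)
426 + o(4, -10)*N(-17) = 426 + (-10)**2*((8/23)*(-17)**2*(1 - 17)) = 426 + 100*((8/23)*289*(-16)) = 426 + 100*(-36992/23) = 426 - 3699200/23 = -3689402/23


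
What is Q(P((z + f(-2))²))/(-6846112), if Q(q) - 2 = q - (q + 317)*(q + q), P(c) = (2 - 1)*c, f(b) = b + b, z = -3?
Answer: 35817/6846112 ≈ 0.0052317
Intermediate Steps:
f(b) = 2*b
P(c) = c (P(c) = 1*c = c)
Q(q) = 2 + q - 2*q*(317 + q) (Q(q) = 2 + (q - (q + 317)*(q + q)) = 2 + (q - (317 + q)*2*q) = 2 + (q - 2*q*(317 + q)) = 2 + q - 2*q*(317 + q))
Q(P((z + f(-2))²))/(-6846112) = (2 - 633*(-3 + 2*(-2))² - 2*(-3 + 2*(-2))⁴)/(-6846112) = (2 - 633*(-3 - 4)² - 2*(-3 - 4)⁴)*(-1/6846112) = (2 - 633*(-7)² - 2*((-7)²)²)*(-1/6846112) = (2 - 633*49 - 2*49²)*(-1/6846112) = (2 - 31017 - 2*2401)*(-1/6846112) = (2 - 31017 - 4802)*(-1/6846112) = -35817*(-1/6846112) = 35817/6846112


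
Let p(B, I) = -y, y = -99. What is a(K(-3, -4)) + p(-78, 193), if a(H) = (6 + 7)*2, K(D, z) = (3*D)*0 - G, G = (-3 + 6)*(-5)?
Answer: 125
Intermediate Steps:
G = -15 (G = 3*(-5) = -15)
p(B, I) = 99 (p(B, I) = -1*(-99) = 99)
K(D, z) = 15 (K(D, z) = (3*D)*0 - 1*(-15) = 0 + 15 = 15)
a(H) = 26 (a(H) = 13*2 = 26)
a(K(-3, -4)) + p(-78, 193) = 26 + 99 = 125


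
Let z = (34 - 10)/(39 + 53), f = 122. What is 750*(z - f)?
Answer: -2100000/23 ≈ -91304.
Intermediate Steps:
z = 6/23 (z = 24/92 = 24*(1/92) = 6/23 ≈ 0.26087)
750*(z - f) = 750*(6/23 - 1*122) = 750*(6/23 - 122) = 750*(-2800/23) = -2100000/23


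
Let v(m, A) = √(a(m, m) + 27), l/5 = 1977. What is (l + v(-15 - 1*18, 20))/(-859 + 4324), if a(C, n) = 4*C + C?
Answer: 659/231 + I*√138/3465 ≈ 2.8528 + 0.0033903*I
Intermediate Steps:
l = 9885 (l = 5*1977 = 9885)
a(C, n) = 5*C
v(m, A) = √(27 + 5*m) (v(m, A) = √(5*m + 27) = √(27 + 5*m))
(l + v(-15 - 1*18, 20))/(-859 + 4324) = (9885 + √(27 + 5*(-15 - 1*18)))/(-859 + 4324) = (9885 + √(27 + 5*(-15 - 18)))/3465 = (9885 + √(27 + 5*(-33)))*(1/3465) = (9885 + √(27 - 165))*(1/3465) = (9885 + √(-138))*(1/3465) = (9885 + I*√138)*(1/3465) = 659/231 + I*√138/3465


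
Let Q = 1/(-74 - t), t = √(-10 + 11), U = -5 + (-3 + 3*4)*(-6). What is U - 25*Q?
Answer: -176/3 ≈ -58.667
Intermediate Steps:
U = -59 (U = -5 + (-3 + 12)*(-6) = -5 + 9*(-6) = -5 - 54 = -59)
t = 1 (t = √1 = 1)
Q = -1/75 (Q = 1/(-74 - 1*1) = 1/(-74 - 1) = 1/(-75) = -1/75 ≈ -0.013333)
U - 25*Q = -59 - 25*(-1/75) = -59 + ⅓ = -176/3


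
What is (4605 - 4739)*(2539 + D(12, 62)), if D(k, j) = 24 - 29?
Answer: -339556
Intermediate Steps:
D(k, j) = -5
(4605 - 4739)*(2539 + D(12, 62)) = (4605 - 4739)*(2539 - 5) = -134*2534 = -339556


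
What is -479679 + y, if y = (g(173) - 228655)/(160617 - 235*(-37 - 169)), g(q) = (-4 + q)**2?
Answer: -100266062427/209027 ≈ -4.7968e+5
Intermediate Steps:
y = -200094/209027 (y = ((-4 + 173)**2 - 228655)/(160617 - 235*(-37 - 169)) = (169**2 - 228655)/(160617 - 235*(-206)) = (28561 - 228655)/(160617 + 48410) = -200094/209027 ≈ -0.95726)
-479679 + y = -479679 - 200094/209027 = -100266062427/209027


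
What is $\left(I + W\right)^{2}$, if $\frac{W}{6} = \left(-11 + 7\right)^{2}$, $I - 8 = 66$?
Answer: $28900$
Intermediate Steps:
$I = 74$ ($I = 8 + 66 = 74$)
$W = 96$ ($W = 6 \left(-11 + 7\right)^{2} = 6 \left(-4\right)^{2} = 6 \cdot 16 = 96$)
$\left(I + W\right)^{2} = \left(74 + 96\right)^{2} = 170^{2} = 28900$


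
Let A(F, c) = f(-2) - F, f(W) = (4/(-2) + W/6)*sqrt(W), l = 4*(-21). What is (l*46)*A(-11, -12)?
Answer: -42504 + 9016*I*sqrt(2) ≈ -42504.0 + 12751.0*I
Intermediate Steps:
l = -84
f(W) = sqrt(W)*(-2 + W/6) (f(W) = (4*(-1/2) + W*(1/6))*sqrt(W) = (-2 + W/6)*sqrt(W) = sqrt(W)*(-2 + W/6))
A(F, c) = -F - 7*I*sqrt(2)/3 (A(F, c) = sqrt(-2)*(-12 - 2)/6 - F = (1/6)*(I*sqrt(2))*(-14) - F = -7*I*sqrt(2)/3 - F = -F - 7*I*sqrt(2)/3)
(l*46)*A(-11, -12) = (-84*46)*(-1*(-11) - 7*I*sqrt(2)/3) = -3864*(11 - 7*I*sqrt(2)/3) = -42504 + 9016*I*sqrt(2)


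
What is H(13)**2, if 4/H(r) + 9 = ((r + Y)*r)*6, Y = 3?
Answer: 16/1535121 ≈ 1.0423e-5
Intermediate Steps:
H(r) = 4/(-9 + 6*r*(3 + r)) (H(r) = 4/(-9 + ((r + 3)*r)*6) = 4/(-9 + ((3 + r)*r)*6) = 4/(-9 + (r*(3 + r))*6) = 4/(-9 + 6*r*(3 + r)))
H(13)**2 = (4/(3*(-3 + 2*13**2 + 6*13)))**2 = (4/(3*(-3 + 2*169 + 78)))**2 = (4/(3*(-3 + 338 + 78)))**2 = ((4/3)/413)**2 = ((4/3)*(1/413))**2 = (4/1239)**2 = 16/1535121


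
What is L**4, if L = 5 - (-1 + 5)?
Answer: 1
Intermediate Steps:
L = 1 (L = 5 - 1*4 = 5 - 4 = 1)
L**4 = 1**4 = 1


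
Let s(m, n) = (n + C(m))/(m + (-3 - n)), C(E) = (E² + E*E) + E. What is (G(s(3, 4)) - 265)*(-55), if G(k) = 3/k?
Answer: 73007/5 ≈ 14601.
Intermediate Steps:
C(E) = E + 2*E² (C(E) = (E² + E²) + E = 2*E² + E = E + 2*E²)
s(m, n) = (n + m*(1 + 2*m))/(-3 + m - n) (s(m, n) = (n + m*(1 + 2*m))/(m + (-3 - n)) = (n + m*(1 + 2*m))/(-3 + m - n))
(G(s(3, 4)) - 265)*(-55) = (3/(((3 + 4 + 2*3²)/(-3 + 3 - 1*4))) - 265)*(-55) = (3/(((3 + 4 + 2*9)/(-3 + 3 - 4))) - 265)*(-55) = (3/(((3 + 4 + 18)/(-4))) - 265)*(-55) = (3/((-¼*25)) - 265)*(-55) = (3/(-25/4) - 265)*(-55) = (3*(-4/25) - 265)*(-55) = (-12/25 - 265)*(-55) = -6637/25*(-55) = 73007/5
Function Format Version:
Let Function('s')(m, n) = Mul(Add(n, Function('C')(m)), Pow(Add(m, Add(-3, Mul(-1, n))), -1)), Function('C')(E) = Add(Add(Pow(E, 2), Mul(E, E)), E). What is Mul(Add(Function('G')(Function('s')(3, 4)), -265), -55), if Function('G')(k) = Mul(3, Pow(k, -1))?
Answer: Rational(73007, 5) ≈ 14601.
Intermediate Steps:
Function('C')(E) = Add(E, Mul(2, Pow(E, 2))) (Function('C')(E) = Add(Add(Pow(E, 2), Pow(E, 2)), E) = Add(Mul(2, Pow(E, 2)), E) = Add(E, Mul(2, Pow(E, 2))))
Function('s')(m, n) = Mul(Pow(Add(-3, m, Mul(-1, n)), -1), Add(n, Mul(m, Add(1, Mul(2, m))))) (Function('s')(m, n) = Mul(Add(n, Mul(m, Add(1, Mul(2, m)))), Pow(Add(m, Add(-3, Mul(-1, n))), -1)) = Mul(Add(n, Mul(m, Add(1, Mul(2, m)))), Pow(Add(-3, m, Mul(-1, n)), -1)) = Mul(Pow(Add(-3, m, Mul(-1, n)), -1), Add(n, Mul(m, Add(1, Mul(2, m))))))
Mul(Add(Function('G')(Function('s')(3, 4)), -265), -55) = Mul(Add(Mul(3, Pow(Mul(Pow(Add(-3, 3, Mul(-1, 4)), -1), Add(3, 4, Mul(2, Pow(3, 2)))), -1)), -265), -55) = Mul(Add(Mul(3, Pow(Mul(Pow(Add(-3, 3, -4), -1), Add(3, 4, Mul(2, 9))), -1)), -265), -55) = Mul(Add(Mul(3, Pow(Mul(Pow(-4, -1), Add(3, 4, 18)), -1)), -265), -55) = Mul(Add(Mul(3, Pow(Mul(Rational(-1, 4), 25), -1)), -265), -55) = Mul(Add(Mul(3, Pow(Rational(-25, 4), -1)), -265), -55) = Mul(Add(Mul(3, Rational(-4, 25)), -265), -55) = Mul(Add(Rational(-12, 25), -265), -55) = Mul(Rational(-6637, 25), -55) = Rational(73007, 5)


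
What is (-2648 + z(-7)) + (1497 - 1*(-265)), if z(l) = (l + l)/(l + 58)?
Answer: -45200/51 ≈ -886.27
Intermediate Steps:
z(l) = 2*l/(58 + l) (z(l) = (2*l)/(58 + l) = 2*l/(58 + l))
(-2648 + z(-7)) + (1497 - 1*(-265)) = (-2648 + 2*(-7)/(58 - 7)) + (1497 - 1*(-265)) = (-2648 + 2*(-7)/51) + (1497 + 265) = (-2648 + 2*(-7)*(1/51)) + 1762 = (-2648 - 14/51) + 1762 = -135062/51 + 1762 = -45200/51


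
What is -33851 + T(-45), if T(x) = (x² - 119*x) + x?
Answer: -26516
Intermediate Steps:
T(x) = x² - 118*x
-33851 + T(-45) = -33851 - 45*(-118 - 45) = -33851 - 45*(-163) = -33851 + 7335 = -26516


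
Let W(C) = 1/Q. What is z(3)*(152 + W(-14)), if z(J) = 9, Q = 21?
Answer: 9579/7 ≈ 1368.4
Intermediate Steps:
W(C) = 1/21
z(3)*(152 + W(-14)) = 9*(152 + 1/21) = 9*(3193/21) = 9579/7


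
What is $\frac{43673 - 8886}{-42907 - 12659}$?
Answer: $- \frac{34787}{55566} \approx -0.62605$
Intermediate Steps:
$\frac{43673 - 8886}{-42907 - 12659} = \frac{34787}{-55566} = 34787 \left(- \frac{1}{55566}\right) = - \frac{34787}{55566}$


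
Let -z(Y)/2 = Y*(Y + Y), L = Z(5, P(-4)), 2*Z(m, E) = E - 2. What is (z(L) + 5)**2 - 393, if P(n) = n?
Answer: 568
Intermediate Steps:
Z(m, E) = -1 + E/2 (Z(m, E) = (E - 2)/2 = (-2 + E)/2 = -1 + E/2)
L = -3 (L = -1 + (1/2)*(-4) = -1 - 2 = -3)
z(Y) = -4*Y**2 (z(Y) = -2*Y*(Y + Y) = -2*Y*2*Y = -4*Y**2)
(z(L) + 5)**2 - 393 = (-4*(-3)**2 + 5)**2 - 393 = (-4*9 + 5)**2 - 393 = (-36 + 5)**2 - 393 = (-31)**2 - 393 = 961 - 393 = 568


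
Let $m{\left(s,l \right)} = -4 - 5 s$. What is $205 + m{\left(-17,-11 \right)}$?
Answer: $286$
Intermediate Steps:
$205 + m{\left(-17,-11 \right)} = 205 - -81 = 205 + \left(-4 + 85\right) = 205 + 81 = 286$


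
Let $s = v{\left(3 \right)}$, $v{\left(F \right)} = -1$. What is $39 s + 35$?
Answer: $-4$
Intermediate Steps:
$s = -1$
$39 s + 35 = 39 \left(-1\right) + 35 = -39 + 35 = -4$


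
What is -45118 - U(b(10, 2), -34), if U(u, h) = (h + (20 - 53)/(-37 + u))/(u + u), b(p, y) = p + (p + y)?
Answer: -9925801/220 ≈ -45117.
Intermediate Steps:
b(p, y) = y + 2*p
U(u, h) = (h - 33/(-37 + u))/(2*u) (U(u, h) = (h - 33/(-37 + u))/((2*u)) = (h - 33/(-37 + u))*(1/(2*u)) = (h - 33/(-37 + u))/(2*u))
-45118 - U(b(10, 2), -34) = -45118 - (-33 - 37*(-34) - 34*(2 + 2*10))/(2*(2 + 2*10)*(-37 + (2 + 2*10))) = -45118 - (-33 + 1258 - 34*(2 + 20))/(2*(2 + 20)*(-37 + (2 + 20))) = -45118 - (-33 + 1258 - 34*22)/(2*22*(-37 + 22)) = -45118 - (-33 + 1258 - 748)/(2*22*(-15)) = -45118 - (-1)*477/(2*22*15) = -45118 - 1*(-159/220) = -45118 + 159/220 = -9925801/220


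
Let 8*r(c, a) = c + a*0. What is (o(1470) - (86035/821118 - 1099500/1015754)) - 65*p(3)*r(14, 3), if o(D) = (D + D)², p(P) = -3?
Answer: 7209513665612601505/834053892972 ≈ 8.6439e+6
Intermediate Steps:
r(c, a) = c/8 (r(c, a) = (c + a*0)/8 = (c + 0)/8 = c/8)
o(D) = 4*D² (o(D) = (2*D)² = 4*D²)
(o(1470) - (86035/821118 - 1099500/1015754)) - 65*p(3)*r(14, 3) = (4*1470² - (86035/821118 - 1099500/1015754)) - 65*(-3)*(⅛)*14 = (4*2160900 - (86035*(1/821118) - 1099500*1/1015754)) - (-195)*7/4 = (8643600 - (86035/821118 - 549750/507877)) - 1*(-1365/4) = (8643600 - 1*(-407714422805/417026946486)) + 1365/4 = (8643600 + 407714422805/417026946486) + 1365/4 = 3604614522360812405/417026946486 + 1365/4 = 7209513665612601505/834053892972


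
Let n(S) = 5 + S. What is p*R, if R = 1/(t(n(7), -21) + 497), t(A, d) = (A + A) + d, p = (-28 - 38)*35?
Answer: -231/50 ≈ -4.6200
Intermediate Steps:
p = -2310 (p = -66*35 = -2310)
t(A, d) = d + 2*A (t(A, d) = 2*A + d = d + 2*A)
R = 1/500 (R = 1/((-21 + 2*(5 + 7)) + 497) = 1/((-21 + 2*12) + 497) = 1/((-21 + 24) + 497) = 1/(3 + 497) = 1/500 ≈ 0.0020000)
p*R = -2310*1/500 = -231/50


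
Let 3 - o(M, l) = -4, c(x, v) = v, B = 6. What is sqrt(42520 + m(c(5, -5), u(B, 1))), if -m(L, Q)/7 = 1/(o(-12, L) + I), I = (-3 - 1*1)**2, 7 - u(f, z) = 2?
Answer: sqrt(22492919)/23 ≈ 206.20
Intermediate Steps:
o(M, l) = 7 (o(M, l) = 3 - 1*(-4) = 3 + 4 = 7)
u(f, z) = 5 (u(f, z) = 7 - 1*2 = 7 - 2 = 5)
I = 16 (I = (-3 - 1)**2 = (-4)**2 = 16)
m(L, Q) = -7/23 (m(L, Q) = -7/(7 + 16) = -7/23)
sqrt(42520 + m(c(5, -5), u(B, 1))) = sqrt(42520 - 7/23) = sqrt(977953/23) = sqrt(22492919)/23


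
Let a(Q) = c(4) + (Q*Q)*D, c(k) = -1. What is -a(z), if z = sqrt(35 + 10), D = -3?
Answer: 136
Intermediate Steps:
z = 3*sqrt(5) (z = sqrt(45) = 3*sqrt(5) ≈ 6.7082)
a(Q) = -1 - 3*Q**2 (a(Q) = -1 + (Q*Q)*(-3) = -1 + Q**2*(-3) = -1 - 3*Q**2)
-a(z) = -(-1 - 3*(3*sqrt(5))**2) = -(-1 - 3*45) = -(-1 - 135) = -1*(-136) = 136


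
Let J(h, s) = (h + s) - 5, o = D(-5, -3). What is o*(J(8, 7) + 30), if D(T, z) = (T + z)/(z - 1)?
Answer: 80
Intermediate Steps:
D(T, z) = (T + z)/(-1 + z)
o = 2 (o = (-5 - 3)/(-1 - 3) = -8/(-4) = -1/4*(-8) = 2)
J(h, s) = -5 + h + s
o*(J(8, 7) + 30) = 2*((-5 + 8 + 7) + 30) = 2*(10 + 30) = 2*40 = 80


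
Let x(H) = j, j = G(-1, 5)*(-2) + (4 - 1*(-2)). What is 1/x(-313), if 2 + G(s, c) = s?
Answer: 1/12 ≈ 0.083333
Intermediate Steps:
G(s, c) = -2 + s
j = 12 (j = (-2 - 1)*(-2) + (4 - 1*(-2)) = -3*(-2) + (4 + 2) = 6 + 6 = 12)
x(H) = 12
1/x(-313) = 1/12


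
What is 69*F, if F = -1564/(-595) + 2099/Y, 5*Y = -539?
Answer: -3131979/2695 ≈ -1162.1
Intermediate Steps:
Y = -539/5 (Y = (1/5)*(-539) = -539/5 ≈ -107.80)
F = -45391/2695 (F = -1564/(-595) + 2099/(-539/5) = -1564*(-1/595) + 2099*(-5/539) = 92/35 - 10495/539 = -45391/2695 ≈ -16.843)
69*F = 69*(-45391/2695) = -3131979/2695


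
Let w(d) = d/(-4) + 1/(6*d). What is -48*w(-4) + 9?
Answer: -37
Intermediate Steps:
w(d) = -d/4 + 1/(6*d) (w(d) = d*(-¼) + 1/(6*d) = -d/4 + 1/(6*d))
-48*w(-4) + 9 = -48*(-¼*(-4) + (⅙)/(-4)) + 9 = -48*(1 + (⅙)*(-¼)) + 9 = -48*(1 - 1/24) + 9 = -48*23/24 + 9 = -46 + 9 = -37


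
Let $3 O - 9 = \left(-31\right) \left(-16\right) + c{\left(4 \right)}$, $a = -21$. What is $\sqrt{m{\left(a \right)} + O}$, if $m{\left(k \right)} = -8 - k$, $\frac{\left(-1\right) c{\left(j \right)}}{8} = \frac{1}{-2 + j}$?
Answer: $6 \sqrt{5} \approx 13.416$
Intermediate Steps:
$c{\left(j \right)} = - \frac{8}{-2 + j}$
$O = 167$ ($O = 3 + \frac{\left(-31\right) \left(-16\right) - \frac{8}{-2 + 4}}{3} = 3 + \frac{496 - \frac{8}{2}}{3} = 3 + \frac{496 - 4}{3} = 3 + \frac{1}{3} \cdot 492 = 3 + 164 = 167$)
$\sqrt{m{\left(a \right)} + O} = \sqrt{\left(-8 - -21\right) + 167} = \sqrt{\left(-8 + 21\right) + 167} = \sqrt{13 + 167} = \sqrt{180} = 6 \sqrt{5}$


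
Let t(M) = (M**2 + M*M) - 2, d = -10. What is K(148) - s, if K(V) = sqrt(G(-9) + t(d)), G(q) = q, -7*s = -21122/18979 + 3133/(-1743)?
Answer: -96276853/231562779 + 3*sqrt(21) ≈ 13.332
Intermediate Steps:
s = 96276853/231562779 (s = -(-21122/18979 + 3133/(-1743))/7 = -(-21122*1/18979 + 3133*(-1/1743))/7 = -(-21122/18979 - 3133/1743)/7 = -1/7*(-96276853/33080397) = 96276853/231562779 ≈ 0.41577)
t(M) = -2 + 2*M**2 (t(M) = (M**2 + M**2) - 2 = 2*M**2 - 2 = -2 + 2*M**2)
K(V) = 3*sqrt(21) (K(V) = sqrt(-9 + (-2 + 2*(-10)**2)) = sqrt(-9 + (-2 + 2*100)) = sqrt(-9 + (-2 + 200)) = sqrt(-9 + 198) = sqrt(189) = 3*sqrt(21))
K(148) - s = 3*sqrt(21) - 1*96276853/231562779 = 3*sqrt(21) - 96276853/231562779 = -96276853/231562779 + 3*sqrt(21)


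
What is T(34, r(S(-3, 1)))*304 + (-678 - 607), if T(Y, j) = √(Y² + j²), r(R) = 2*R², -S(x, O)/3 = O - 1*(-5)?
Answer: -1285 + 608*√105265 ≈ 1.9598e+5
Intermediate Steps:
S(x, O) = -15 - 3*O (S(x, O) = -3*(O - 1*(-5)) = -3*(O + 5) = -3*(5 + O) = -15 - 3*O)
T(34, r(S(-3, 1)))*304 + (-678 - 607) = √(34² + (2*(-15 - 3*1)²)²)*304 + (-678 - 607) = √(1156 + (2*(-15 - 3)²)²)*304 - 1285 = √(1156 + (2*(-18)²)²)*304 - 1285 = √(1156 + (2*324)²)*304 - 1285 = √(1156 + 648²)*304 - 1285 = √(1156 + 419904)*304 - 1285 = √421060*304 - 1285 = (2*√105265)*304 - 1285 = 608*√105265 - 1285 = -1285 + 608*√105265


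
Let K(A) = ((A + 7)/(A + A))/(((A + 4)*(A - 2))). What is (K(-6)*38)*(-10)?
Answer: 95/48 ≈ 1.9792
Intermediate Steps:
K(A) = (7 + A)/(2*A*(-2 + A)*(4 + A)) (K(A) = ((7 + A)/((2*A)))/(((4 + A)*(-2 + A))) = ((7 + A)*(1/(2*A)))/(((-2 + A)*(4 + A))) = ((7 + A)/(2*A))*(1/((-2 + A)*(4 + A))) = (7 + A)/(2*A*(-2 + A)*(4 + A)))
(K(-6)*38)*(-10) = (((1/2)*(7 - 6)/(-6*(-8 + (-6)**2 + 2*(-6))))*38)*(-10) = (((1/2)*(-1/6)*1/(-8 + 36 - 12))*38)*(-10) = (((1/2)*(-1/6)*1/16)*38)*(-10) = (((1/2)*(-1/6)*(1/16)*1)*38)*(-10) = -1/192*38*(-10) = -19/96*(-10) = 95/48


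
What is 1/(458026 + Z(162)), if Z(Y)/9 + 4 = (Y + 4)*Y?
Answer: 1/700018 ≈ 1.4285e-6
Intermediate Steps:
Z(Y) = -36 + 9*Y*(4 + Y) (Z(Y) = -36 + 9*((Y + 4)*Y) = -36 + 9*((4 + Y)*Y) = -36 + 9*(Y*(4 + Y)) = -36 + 9*Y*(4 + Y))
1/(458026 + Z(162)) = 1/(458026 + (-36 + 9*162**2 + 36*162)) = 1/(458026 + (-36 + 9*26244 + 5832)) = 1/(458026 + (-36 + 236196 + 5832)) = 1/(458026 + 241992) = 1/700018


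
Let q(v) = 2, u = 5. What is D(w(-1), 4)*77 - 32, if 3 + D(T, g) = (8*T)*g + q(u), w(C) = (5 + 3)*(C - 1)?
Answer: -39533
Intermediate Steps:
w(C) = -8 + 8*C (w(C) = 8*(-1 + C) = -8 + 8*C)
D(T, g) = -1 + 8*T*g (D(T, g) = -3 + ((8*T)*g + 2) = -3 + (8*T*g + 2) = -3 + (2 + 8*T*g) = -1 + 8*T*g)
D(w(-1), 4)*77 - 32 = (-1 + 8*(-8 + 8*(-1))*4)*77 - 32 = (-1 + 8*(-8 - 8)*4)*77 - 32 = (-1 + 8*(-16)*4)*77 - 32 = (-1 - 512)*77 - 32 = -513*77 - 32 = -39501 - 32 = -39533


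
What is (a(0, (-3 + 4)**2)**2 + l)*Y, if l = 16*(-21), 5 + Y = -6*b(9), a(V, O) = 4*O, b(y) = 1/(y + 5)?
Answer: 12160/7 ≈ 1737.1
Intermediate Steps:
b(y) = 1/(5 + y)
Y = -38/7 (Y = -5 - 6/(5 + 9) = -5 - 6/14 = -5 - 6*1/14 = -5 - 3/7 = -38/7 ≈ -5.4286)
l = -336
(a(0, (-3 + 4)**2)**2 + l)*Y = ((4*(-3 + 4)**2)**2 - 336)*(-38/7) = ((4*1**2)**2 - 336)*(-38/7) = ((4*1)**2 - 336)*(-38/7) = (4**2 - 336)*(-38/7) = (16 - 336)*(-38/7) = -320*(-38/7) = 12160/7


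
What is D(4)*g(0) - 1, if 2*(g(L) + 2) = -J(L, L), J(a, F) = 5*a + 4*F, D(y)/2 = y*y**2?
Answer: -257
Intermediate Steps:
D(y) = 2*y**3 (D(y) = 2*(y*y**2) = 2*y**3)
J(a, F) = 4*F + 5*a
g(L) = -2 - 9*L/2 (g(L) = -2 + (-(4*L + 5*L))/2 = -2 + (-9*L)/2 = -2 - 9*L/2)
D(4)*g(0) - 1 = (2*4**3)*(-2 - 9/2*0) - 1 = (2*64)*(-2 + 0) - 1 = 128*(-2) - 1 = -256 - 1 = -257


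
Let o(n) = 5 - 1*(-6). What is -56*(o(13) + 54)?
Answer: -3640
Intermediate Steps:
o(n) = 11 (o(n) = 5 + 6 = 11)
-56*(o(13) + 54) = -56*(11 + 54) = -56*65 = -3640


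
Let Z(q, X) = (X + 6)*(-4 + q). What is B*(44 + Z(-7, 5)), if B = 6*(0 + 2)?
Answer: -924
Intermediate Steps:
Z(q, X) = (-4 + q)*(6 + X) (Z(q, X) = (6 + X)*(-4 + q) = (-4 + q)*(6 + X))
B = 12 (B = 6*2 = 12)
B*(44 + Z(-7, 5)) = 12*(44 + (-24 - 4*5 + 6*(-7) + 5*(-7))) = 12*(44 + (-24 - 20 - 42 - 35)) = 12*(44 - 121) = 12*(-77) = -924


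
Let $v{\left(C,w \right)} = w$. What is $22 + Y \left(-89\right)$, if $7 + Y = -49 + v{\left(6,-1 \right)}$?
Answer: $5095$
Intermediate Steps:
$Y = -57$ ($Y = -7 - 50 = -57$)
$22 + Y \left(-89\right) = 22 - -5073 = 22 + 5073 = 5095$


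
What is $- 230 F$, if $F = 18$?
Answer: $-4140$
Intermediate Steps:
$- 230 F = \left(-230\right) 18 = -4140$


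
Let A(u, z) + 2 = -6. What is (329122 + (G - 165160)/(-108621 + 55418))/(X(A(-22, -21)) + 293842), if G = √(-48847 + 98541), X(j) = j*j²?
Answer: 8755221463/7803017995 - √49694/15606035990 ≈ 1.1220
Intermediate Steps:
A(u, z) = -8 (A(u, z) = -2 - 6 = -8)
X(j) = j³
G = √49694 ≈ 222.92
(329122 + (G - 165160)/(-108621 + 55418))/(X(A(-22, -21)) + 293842) = (329122 + (√49694 - 165160)/(-108621 + 55418))/((-8)³ + 293842) = (329122 + (-165160 + √49694)/(-53203))/(-512 + 293842) = (329122 + (-165160 + √49694)*(-1/53203))/293330 = (329122 + (165160/53203 - √49694/53203))*(1/293330) = (17510442926/53203 - √49694/53203)*(1/293330) = 8755221463/7803017995 - √49694/15606035990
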